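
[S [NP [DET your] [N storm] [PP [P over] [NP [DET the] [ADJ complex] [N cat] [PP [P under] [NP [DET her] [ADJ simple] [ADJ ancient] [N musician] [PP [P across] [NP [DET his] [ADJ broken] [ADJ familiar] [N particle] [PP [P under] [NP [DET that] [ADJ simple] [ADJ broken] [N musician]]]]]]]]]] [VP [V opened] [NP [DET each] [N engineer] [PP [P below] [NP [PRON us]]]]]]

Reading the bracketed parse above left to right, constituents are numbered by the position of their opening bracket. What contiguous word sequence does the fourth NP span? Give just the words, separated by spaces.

In left-to-right order the NP constituents are "your storm over the complex cat under her simple ancient musician across his broken familiar particle under that simple broken musician"; "the complex cat under her simple ancient musician across his broken familiar particle under that simple broken musician"; "her simple ancient musician across his broken familiar particle under that simple broken musician"; "his broken familiar particle under that simple broken musician"; "that simple broken musician"; "each engineer below us"; "us". Number 4 is "his broken familiar particle under that simple broken musician".

his broken familiar particle under that simple broken musician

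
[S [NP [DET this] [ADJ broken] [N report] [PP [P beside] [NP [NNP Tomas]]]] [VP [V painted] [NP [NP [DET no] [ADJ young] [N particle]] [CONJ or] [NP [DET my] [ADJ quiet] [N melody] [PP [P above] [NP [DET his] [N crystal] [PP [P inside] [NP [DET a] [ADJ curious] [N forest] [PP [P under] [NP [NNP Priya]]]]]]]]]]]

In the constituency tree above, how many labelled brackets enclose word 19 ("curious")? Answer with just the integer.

9

The word sits inside ADJ, which is inside NP, inside PP, inside NP, inside PP, inside NP, inside NP, inside VP, inside S — 9 brackets in all.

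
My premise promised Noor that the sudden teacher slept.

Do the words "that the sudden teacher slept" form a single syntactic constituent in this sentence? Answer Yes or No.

Yes

These words form the whole subordinate clause headed by "that", so yes — one constituent.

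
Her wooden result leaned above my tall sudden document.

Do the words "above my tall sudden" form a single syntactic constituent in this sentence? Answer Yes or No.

No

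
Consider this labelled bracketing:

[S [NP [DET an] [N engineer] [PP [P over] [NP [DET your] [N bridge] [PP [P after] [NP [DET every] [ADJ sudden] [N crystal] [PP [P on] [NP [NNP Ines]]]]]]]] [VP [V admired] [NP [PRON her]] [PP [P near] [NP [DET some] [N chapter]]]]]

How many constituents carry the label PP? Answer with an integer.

4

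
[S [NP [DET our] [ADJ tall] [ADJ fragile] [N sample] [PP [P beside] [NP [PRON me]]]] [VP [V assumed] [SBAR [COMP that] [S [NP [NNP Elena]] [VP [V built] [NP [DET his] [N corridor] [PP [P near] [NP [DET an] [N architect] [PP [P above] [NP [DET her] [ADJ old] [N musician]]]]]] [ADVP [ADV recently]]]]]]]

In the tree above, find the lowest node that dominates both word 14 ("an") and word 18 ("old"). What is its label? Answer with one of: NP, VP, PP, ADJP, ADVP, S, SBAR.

NP

The smallest bracket enclosing both words is [NP an architect above her old musician], so the label is NP.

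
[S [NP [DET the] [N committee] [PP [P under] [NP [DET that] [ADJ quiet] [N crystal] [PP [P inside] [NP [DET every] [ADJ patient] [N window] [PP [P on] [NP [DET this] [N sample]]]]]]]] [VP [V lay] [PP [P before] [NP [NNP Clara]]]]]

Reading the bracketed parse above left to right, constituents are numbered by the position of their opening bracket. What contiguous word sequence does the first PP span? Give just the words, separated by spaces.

under that quiet crystal inside every patient window on this sample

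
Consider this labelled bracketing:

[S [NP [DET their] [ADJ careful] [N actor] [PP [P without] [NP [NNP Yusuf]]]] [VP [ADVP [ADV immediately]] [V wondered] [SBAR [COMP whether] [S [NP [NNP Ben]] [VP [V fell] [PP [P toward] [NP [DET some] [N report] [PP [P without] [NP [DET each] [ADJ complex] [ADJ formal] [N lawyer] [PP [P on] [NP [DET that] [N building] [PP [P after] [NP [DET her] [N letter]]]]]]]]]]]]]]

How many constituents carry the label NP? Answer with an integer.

The NP constituents are: [NP their careful actor without Yusuf]; [NP Yusuf]; [NP Ben]; [NP some report without each complex formal lawyer on that building after her letter]; [NP each complex formal lawyer on that building after her letter]; [NP that building after her letter] …. Total: 7.

7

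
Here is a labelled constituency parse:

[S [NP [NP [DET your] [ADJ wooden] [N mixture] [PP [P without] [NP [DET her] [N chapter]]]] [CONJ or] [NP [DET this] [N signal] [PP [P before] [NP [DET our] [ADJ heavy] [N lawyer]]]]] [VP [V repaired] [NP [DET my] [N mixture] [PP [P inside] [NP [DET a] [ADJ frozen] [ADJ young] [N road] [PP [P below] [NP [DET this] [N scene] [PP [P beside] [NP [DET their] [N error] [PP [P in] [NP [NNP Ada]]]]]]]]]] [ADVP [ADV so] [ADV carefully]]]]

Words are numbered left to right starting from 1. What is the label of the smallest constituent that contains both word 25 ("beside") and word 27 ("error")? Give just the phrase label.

PP

The smallest bracket enclosing both words is [PP beside their error in Ada], so the label is PP.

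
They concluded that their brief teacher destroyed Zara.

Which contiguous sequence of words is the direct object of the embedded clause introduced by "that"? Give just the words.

Zara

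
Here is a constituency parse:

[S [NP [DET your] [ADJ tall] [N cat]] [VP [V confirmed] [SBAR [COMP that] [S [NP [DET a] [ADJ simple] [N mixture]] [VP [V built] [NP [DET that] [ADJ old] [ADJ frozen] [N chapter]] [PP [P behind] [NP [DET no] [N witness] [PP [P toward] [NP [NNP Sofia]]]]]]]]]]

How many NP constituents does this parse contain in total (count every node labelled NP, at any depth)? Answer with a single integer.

5

Listing each NP by its span: [NP your tall cat]; [NP a simple mixture]; [NP that old frozen chapter]; [NP no witness toward Sofia]; [NP Sofia] — that makes 5.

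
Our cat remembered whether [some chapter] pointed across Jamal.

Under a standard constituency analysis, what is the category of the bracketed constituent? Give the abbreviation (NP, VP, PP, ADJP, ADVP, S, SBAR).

NP

The span is built around the noun "chapter" — a noun phrase (NP).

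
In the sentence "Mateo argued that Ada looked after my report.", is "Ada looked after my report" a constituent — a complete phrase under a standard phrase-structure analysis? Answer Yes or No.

Yes

These words form the whole clause headed by "looked", so yes — one constituent.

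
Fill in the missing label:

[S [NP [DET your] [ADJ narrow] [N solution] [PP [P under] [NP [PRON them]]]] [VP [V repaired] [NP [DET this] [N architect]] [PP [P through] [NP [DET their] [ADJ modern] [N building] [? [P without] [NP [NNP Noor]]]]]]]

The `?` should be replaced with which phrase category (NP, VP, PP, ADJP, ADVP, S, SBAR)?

A constituent whose immediate children are P 'without', NP is a prepositional phrase: PP.

PP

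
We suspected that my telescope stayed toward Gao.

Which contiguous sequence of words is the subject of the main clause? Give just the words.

In the main clause the verb is "suspected"; the NP preceding it, "we", is the subject.

we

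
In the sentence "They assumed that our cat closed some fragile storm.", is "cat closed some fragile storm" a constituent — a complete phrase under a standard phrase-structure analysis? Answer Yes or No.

No

The sequence begins inside the noun phrase "our cat" and ends inside the verb phrase "closed some fragile storm"; it crosses a phrase boundary, so no single node in the tree spans exactly those words.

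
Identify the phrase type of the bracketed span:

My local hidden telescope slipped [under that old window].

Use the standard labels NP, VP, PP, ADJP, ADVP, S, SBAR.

PP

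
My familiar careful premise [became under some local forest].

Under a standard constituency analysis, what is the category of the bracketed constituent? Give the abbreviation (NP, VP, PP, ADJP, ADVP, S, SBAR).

VP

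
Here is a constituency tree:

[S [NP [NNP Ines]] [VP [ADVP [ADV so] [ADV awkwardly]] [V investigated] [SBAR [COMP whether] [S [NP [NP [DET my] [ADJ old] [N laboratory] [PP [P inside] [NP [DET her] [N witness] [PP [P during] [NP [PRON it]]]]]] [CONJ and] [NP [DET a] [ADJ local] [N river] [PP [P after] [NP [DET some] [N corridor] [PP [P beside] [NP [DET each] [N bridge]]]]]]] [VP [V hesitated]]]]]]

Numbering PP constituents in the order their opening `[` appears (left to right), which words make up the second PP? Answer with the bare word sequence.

during it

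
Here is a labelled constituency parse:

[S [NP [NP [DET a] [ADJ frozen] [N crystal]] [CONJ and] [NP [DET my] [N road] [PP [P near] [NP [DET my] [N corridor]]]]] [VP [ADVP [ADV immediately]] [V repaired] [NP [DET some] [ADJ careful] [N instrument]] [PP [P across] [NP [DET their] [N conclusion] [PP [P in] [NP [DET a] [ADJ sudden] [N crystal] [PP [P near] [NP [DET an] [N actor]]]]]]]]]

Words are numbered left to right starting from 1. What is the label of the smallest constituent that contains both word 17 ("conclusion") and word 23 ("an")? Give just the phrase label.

NP

The smallest bracket enclosing both words is [NP their conclusion in a sudden crystal near an actor], so the label is NP.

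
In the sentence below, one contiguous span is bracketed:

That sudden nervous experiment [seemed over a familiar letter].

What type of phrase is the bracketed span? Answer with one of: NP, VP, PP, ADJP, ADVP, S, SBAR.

VP

The span is built around the verb "seemed" — a verb phrase (VP).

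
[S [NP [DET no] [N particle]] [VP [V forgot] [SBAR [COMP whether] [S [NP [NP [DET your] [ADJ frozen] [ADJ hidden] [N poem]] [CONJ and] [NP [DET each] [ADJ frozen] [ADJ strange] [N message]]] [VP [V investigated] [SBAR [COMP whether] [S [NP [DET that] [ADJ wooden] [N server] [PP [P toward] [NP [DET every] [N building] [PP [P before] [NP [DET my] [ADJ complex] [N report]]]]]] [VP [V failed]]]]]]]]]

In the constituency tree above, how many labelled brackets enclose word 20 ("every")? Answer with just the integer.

The word sits inside DET, which is inside NP, inside PP, inside NP, inside S, inside SBAR, inside VP, inside S, inside SBAR, inside VP, inside S — 11 brackets in all.

11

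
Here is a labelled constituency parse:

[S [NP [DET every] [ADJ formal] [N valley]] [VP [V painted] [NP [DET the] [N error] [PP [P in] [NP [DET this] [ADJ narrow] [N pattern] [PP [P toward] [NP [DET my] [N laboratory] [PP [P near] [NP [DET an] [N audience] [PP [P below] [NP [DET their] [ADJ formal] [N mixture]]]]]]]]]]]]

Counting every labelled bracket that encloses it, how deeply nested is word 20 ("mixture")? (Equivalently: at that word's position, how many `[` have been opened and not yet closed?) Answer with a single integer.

12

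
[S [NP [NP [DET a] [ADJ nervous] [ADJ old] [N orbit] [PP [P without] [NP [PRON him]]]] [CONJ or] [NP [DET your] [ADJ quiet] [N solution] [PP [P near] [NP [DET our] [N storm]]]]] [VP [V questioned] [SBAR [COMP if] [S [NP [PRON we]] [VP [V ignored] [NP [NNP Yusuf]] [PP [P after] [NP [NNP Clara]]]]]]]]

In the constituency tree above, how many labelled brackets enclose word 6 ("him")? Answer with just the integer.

Path from the root down to the word: S → NP → NP → PP → NP → PRON. That is 6 enclosing brackets.

6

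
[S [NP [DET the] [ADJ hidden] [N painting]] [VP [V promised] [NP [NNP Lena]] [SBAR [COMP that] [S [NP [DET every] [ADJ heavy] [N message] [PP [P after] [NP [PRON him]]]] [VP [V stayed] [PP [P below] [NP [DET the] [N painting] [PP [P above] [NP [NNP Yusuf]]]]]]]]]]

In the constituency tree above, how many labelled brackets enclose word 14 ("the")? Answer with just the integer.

The word sits inside DET, which is inside NP, inside PP, inside VP, inside S, inside SBAR, inside VP, inside S — 8 brackets in all.

8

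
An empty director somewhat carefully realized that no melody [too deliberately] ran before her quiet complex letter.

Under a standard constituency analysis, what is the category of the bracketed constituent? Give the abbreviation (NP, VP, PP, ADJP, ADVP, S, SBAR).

The bracketed span "too deliberately" is headed by "deliberately", making it an adverb phrase (ADVP).

ADVP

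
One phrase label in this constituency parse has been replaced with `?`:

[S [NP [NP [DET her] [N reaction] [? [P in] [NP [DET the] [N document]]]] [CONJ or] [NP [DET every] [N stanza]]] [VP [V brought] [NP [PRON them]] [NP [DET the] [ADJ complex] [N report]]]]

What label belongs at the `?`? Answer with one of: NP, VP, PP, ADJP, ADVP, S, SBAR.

PP

A constituent whose immediate children are P 'in', NP is a prepositional phrase: PP.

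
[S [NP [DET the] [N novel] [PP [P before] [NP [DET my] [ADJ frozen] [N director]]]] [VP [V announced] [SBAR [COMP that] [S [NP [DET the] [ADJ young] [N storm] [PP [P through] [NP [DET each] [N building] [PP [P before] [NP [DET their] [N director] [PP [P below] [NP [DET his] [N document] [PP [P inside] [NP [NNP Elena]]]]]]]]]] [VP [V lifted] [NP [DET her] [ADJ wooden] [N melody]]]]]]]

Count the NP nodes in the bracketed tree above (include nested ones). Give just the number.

8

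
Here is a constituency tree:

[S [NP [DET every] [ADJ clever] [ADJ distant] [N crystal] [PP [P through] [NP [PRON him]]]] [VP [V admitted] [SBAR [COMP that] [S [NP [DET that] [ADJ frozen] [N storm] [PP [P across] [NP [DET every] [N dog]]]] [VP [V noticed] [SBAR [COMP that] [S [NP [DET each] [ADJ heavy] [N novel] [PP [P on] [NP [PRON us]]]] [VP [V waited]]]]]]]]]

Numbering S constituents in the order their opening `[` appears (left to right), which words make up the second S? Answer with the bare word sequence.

that frozen storm across every dog noticed that each heavy novel on us waited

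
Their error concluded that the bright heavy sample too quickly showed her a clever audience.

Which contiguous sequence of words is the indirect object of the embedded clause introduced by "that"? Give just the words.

Within the embedded clause introduced by "that", the indirect object of "showed" is "her".

her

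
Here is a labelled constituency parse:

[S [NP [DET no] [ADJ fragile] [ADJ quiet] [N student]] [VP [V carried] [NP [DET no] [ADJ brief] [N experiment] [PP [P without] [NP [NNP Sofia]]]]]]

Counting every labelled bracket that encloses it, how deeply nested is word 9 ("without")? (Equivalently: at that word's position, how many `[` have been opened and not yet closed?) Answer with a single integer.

Counting open brackets not yet closed at "without": [S [VP [NP [PP [P = 5.

5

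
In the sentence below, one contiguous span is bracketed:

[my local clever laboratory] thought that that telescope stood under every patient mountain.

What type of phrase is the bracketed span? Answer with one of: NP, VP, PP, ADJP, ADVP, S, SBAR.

The span is built around the noun "laboratory" — a noun phrase (NP).

NP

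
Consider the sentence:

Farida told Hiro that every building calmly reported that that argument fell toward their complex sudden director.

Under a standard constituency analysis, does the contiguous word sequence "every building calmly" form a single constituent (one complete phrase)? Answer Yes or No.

The smallest constituent containing the whole sequence is the clause [S every building calmly reported that that argument fell toward their complex sudden director], but the sequence is only part of it — it straddles the boundary between noun phrase "every building" and verb phrase "calmly reported that that argument fell toward their complex sudden director".

No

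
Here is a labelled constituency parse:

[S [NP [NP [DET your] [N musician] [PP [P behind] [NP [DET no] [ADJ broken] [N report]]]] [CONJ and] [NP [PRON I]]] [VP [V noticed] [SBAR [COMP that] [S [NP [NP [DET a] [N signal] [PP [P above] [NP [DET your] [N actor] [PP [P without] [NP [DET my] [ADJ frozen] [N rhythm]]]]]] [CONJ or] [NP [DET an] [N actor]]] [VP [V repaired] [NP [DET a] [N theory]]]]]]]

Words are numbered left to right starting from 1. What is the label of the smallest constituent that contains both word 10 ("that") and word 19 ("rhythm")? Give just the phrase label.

Both words fall inside [SBAR that a signal above your actor without my frozen rhythm or an actor repaired a theory] (words 10–25), and no smaller constituent contains them both. Label: SBAR.

SBAR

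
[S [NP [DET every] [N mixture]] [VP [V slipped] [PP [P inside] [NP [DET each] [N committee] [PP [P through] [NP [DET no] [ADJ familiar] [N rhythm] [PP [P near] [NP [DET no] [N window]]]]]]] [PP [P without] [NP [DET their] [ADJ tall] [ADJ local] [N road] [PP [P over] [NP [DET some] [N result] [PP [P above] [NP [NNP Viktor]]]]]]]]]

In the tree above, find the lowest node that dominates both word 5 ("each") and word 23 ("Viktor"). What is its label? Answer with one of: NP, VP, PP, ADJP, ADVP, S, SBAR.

VP

Word 5 lies under S → VP → PP → NP → DET; word 23 lies under S → VP → PP → NP → PP → NP → PP → NP → NNP. The lowest shared node is the VP.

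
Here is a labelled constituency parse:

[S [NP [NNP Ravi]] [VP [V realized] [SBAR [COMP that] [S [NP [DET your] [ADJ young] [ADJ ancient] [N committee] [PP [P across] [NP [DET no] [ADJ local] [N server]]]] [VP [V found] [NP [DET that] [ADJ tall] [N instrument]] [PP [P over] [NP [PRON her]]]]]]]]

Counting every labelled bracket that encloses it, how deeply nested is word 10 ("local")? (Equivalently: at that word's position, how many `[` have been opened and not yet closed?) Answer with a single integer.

8

Path from the root down to the word: S → VP → SBAR → S → NP → PP → NP → ADJ. That is 8 enclosing brackets.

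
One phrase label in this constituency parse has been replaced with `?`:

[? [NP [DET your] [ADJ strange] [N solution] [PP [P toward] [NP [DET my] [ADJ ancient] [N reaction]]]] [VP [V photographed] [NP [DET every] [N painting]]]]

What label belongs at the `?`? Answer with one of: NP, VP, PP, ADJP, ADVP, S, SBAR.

S

Looking at what the `?` directly dominates — NP, VP — this is a clause (S).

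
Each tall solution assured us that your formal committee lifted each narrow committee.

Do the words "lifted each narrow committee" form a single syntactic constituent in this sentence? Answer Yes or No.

"lifted each narrow committee" is exactly the verb phrase [VP lifted each narrow committee], a complete constituent.

Yes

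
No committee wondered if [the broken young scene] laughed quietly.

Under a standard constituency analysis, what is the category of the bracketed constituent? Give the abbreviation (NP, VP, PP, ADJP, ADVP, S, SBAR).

The span is built around the noun "scene" — a noun phrase (NP).

NP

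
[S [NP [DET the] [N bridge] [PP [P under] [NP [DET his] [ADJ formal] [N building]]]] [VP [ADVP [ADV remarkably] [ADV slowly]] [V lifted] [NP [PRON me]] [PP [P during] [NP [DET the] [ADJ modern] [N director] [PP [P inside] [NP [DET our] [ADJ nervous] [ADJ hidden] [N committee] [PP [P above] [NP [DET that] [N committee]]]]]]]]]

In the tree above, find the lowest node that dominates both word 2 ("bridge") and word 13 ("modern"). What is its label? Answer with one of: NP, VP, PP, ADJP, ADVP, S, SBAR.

Both words fall inside [S the bridge under his formal building remarkably slowly lifted me during the modern director inside our nervous hidden committee above that committee] (words 1–22), and no smaller constituent contains them both. Label: S.

S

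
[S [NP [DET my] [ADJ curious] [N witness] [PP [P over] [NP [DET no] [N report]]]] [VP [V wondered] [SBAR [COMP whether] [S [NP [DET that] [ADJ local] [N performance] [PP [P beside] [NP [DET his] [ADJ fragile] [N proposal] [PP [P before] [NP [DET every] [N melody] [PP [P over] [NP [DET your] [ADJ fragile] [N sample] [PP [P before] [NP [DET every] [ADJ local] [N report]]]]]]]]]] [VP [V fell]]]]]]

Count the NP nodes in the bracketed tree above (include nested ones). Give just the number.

7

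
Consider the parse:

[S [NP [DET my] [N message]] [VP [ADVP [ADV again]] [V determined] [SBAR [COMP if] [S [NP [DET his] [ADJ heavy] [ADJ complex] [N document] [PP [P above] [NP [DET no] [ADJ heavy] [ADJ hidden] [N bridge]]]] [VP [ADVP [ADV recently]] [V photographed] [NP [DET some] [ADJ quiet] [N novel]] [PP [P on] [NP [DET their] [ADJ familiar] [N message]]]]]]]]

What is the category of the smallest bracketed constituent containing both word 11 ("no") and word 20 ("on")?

The smallest bracket enclosing both words is [S his heavy complex document above no heavy hidden bridge recently photographed some quiet novel on their familiar message], so the label is S.

S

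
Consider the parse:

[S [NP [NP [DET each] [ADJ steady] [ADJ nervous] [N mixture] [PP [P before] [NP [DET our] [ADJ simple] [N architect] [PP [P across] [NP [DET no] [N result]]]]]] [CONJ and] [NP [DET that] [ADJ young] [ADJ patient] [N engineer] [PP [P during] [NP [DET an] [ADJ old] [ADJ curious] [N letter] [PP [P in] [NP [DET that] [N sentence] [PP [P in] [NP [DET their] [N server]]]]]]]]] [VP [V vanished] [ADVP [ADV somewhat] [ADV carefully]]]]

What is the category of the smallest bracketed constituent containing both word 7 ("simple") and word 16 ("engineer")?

NP

Word 7 lies under S → NP → NP → PP → NP → ADJ; word 16 lies under S → NP → NP → N. The lowest shared node is the NP.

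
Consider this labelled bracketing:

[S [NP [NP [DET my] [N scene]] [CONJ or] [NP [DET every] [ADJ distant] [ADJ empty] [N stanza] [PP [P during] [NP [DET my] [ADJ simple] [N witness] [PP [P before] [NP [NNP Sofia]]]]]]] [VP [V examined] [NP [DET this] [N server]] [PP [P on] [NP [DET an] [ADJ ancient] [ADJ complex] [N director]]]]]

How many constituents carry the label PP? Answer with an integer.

3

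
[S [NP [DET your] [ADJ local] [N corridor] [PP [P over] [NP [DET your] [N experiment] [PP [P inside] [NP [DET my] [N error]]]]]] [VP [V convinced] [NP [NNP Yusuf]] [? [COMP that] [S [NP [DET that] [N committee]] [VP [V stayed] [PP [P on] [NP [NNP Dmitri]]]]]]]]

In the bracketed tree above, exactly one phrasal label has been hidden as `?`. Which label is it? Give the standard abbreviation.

Looking at what the `?` directly dominates — COMP 'that', S — this is a subordinate clause (SBAR).

SBAR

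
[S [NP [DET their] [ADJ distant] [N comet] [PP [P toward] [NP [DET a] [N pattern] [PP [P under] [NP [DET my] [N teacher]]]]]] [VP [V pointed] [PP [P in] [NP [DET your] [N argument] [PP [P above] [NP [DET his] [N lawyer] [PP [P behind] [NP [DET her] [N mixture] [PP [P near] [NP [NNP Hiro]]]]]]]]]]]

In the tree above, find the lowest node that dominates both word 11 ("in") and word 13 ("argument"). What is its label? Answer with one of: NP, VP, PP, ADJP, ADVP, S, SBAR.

PP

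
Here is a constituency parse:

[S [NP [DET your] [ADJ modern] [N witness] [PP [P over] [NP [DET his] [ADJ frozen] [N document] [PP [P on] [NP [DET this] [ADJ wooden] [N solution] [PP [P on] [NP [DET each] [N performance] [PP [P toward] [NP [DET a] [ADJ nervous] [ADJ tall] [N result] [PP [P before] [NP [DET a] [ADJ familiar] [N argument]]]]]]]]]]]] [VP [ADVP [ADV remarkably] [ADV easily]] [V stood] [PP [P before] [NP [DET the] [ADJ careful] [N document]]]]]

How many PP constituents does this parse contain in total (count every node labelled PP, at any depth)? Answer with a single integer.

6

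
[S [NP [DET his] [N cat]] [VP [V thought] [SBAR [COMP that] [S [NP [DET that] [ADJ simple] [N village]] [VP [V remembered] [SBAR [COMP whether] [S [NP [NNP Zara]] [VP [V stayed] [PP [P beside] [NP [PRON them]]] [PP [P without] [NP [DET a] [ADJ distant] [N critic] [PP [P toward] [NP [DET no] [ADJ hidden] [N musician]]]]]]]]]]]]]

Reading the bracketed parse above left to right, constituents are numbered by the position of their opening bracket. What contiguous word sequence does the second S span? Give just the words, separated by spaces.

Opening `[S` markers occur at word positions 1, 5, 10; the second of these opens the constituent [S that simple village remembered whether Zara stayed beside them without a distant critic toward no hidden musician].

that simple village remembered whether Zara stayed beside them without a distant critic toward no hidden musician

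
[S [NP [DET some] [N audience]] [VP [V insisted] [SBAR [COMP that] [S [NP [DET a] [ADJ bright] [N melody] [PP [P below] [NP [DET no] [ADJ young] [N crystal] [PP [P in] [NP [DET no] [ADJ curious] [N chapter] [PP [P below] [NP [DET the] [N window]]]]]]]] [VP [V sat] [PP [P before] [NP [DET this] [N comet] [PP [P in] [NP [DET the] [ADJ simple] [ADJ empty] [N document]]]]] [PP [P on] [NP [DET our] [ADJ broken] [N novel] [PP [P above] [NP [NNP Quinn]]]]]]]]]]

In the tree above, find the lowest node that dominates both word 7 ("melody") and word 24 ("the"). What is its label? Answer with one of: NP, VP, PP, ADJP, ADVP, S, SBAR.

S

Both words fall inside [S a bright melody below no young crystal in no curious chapter below the window sat before this comet in the simple empty document on our broken novel above Quinn] (words 5–33), and no smaller constituent contains them both. Label: S.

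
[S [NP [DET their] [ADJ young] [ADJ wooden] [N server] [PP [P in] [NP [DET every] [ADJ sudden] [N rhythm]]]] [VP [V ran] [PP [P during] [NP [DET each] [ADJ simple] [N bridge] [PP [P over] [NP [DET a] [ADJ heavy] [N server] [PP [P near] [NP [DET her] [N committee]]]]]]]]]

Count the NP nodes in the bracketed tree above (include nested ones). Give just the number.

5

The NP constituents are: [NP their young wooden server in every sudden rhythm]; [NP every sudden rhythm]; [NP each simple bridge over a heavy server near her committee]; [NP a heavy server near her committee]; [NP her committee]. Total: 5.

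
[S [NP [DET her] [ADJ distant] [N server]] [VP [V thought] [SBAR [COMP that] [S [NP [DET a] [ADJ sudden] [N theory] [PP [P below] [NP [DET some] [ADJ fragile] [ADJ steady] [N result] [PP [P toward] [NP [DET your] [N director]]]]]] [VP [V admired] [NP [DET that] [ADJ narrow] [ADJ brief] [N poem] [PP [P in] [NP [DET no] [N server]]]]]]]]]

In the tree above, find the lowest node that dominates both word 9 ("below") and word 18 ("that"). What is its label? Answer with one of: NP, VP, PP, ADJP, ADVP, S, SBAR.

S

The smallest bracket enclosing both words is [S a sudden theory below some fragile steady result toward your director admired that narrow brief poem in no server], so the label is S.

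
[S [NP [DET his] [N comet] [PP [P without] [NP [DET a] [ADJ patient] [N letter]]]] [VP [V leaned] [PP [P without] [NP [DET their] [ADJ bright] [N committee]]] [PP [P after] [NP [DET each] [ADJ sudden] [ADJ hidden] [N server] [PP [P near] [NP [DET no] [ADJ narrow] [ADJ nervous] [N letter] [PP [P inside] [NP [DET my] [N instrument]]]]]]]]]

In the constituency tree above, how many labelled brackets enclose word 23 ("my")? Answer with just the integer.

Path from the root down to the word: S → VP → PP → NP → PP → NP → PP → NP → DET. That is 9 enclosing brackets.

9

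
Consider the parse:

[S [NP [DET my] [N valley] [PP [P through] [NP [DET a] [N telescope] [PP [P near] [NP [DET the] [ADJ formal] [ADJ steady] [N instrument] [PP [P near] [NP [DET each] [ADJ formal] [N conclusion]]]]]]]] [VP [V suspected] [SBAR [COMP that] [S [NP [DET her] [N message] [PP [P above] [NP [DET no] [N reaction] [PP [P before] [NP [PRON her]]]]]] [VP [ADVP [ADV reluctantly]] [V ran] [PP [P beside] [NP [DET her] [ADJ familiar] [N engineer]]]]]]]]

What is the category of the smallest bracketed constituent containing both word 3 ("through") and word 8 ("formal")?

PP

The smallest bracket enclosing both words is [PP through a telescope near the formal steady instrument near each formal conclusion], so the label is PP.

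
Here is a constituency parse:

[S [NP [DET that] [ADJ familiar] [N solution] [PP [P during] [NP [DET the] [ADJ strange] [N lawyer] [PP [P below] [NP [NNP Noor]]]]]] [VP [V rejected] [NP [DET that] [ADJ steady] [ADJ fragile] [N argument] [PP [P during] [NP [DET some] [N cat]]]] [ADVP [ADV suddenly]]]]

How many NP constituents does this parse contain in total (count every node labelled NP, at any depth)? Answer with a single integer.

5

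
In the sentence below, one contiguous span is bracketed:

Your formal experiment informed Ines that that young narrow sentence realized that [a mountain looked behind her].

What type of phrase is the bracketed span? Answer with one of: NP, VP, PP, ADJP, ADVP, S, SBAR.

S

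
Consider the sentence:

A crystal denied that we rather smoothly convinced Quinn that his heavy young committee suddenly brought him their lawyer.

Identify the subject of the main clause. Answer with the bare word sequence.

a crystal

"a crystal" is the NP that combines with the VP headed by "denied" to form the main clause — the subject.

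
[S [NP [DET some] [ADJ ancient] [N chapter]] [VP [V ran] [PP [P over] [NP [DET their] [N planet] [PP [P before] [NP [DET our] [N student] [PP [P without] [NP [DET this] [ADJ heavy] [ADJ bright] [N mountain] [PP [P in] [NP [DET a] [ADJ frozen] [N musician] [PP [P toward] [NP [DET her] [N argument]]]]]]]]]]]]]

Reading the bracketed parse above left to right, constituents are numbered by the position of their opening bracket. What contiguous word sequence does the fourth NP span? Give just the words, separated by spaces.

this heavy bright mountain in a frozen musician toward her argument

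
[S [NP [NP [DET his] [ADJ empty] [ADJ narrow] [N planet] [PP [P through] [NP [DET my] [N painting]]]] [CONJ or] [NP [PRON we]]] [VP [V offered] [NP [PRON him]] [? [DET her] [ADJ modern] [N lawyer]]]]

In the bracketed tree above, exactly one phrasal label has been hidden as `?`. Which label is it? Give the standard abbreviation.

NP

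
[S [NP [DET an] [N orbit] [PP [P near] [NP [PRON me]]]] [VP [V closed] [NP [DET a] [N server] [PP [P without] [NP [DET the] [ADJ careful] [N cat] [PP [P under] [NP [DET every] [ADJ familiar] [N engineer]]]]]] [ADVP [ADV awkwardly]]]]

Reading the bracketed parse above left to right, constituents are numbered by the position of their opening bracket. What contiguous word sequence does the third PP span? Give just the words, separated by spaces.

under every familiar engineer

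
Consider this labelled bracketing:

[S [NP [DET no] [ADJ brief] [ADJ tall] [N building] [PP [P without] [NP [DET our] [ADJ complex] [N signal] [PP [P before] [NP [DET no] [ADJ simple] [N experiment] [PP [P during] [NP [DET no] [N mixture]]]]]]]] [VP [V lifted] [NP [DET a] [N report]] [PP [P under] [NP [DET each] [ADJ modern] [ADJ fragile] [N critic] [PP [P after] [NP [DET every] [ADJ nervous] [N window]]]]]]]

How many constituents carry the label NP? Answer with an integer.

Scanning left to right, an opening `[NP` appears at word positions 1, 6, 10, 14, 17, 20, 25 — 7 in total.

7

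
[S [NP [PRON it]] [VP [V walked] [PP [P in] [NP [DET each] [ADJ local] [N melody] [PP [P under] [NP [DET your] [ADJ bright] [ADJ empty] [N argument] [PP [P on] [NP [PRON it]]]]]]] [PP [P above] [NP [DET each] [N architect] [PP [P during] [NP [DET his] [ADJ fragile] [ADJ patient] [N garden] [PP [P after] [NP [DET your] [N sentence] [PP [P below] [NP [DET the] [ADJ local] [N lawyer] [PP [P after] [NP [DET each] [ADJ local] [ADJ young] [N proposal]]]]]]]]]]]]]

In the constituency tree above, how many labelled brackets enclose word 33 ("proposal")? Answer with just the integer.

The word sits inside N, which is inside NP, inside PP, inside NP, inside PP, inside NP, inside PP, inside NP, inside PP, inside NP, inside PP, inside VP, inside S — 13 brackets in all.

13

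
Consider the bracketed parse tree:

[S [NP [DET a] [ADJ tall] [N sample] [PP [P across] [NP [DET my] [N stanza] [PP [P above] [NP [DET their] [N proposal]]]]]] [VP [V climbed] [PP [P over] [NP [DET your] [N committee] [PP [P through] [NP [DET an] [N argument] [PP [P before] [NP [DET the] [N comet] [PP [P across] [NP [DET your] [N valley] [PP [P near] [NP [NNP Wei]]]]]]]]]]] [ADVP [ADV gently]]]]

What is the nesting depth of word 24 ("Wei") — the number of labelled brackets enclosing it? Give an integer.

The word sits inside NNP, which is inside NP, inside PP, inside NP, inside PP, inside NP, inside PP, inside NP, inside PP, inside NP, inside PP, inside VP, inside S — 13 brackets in all.

13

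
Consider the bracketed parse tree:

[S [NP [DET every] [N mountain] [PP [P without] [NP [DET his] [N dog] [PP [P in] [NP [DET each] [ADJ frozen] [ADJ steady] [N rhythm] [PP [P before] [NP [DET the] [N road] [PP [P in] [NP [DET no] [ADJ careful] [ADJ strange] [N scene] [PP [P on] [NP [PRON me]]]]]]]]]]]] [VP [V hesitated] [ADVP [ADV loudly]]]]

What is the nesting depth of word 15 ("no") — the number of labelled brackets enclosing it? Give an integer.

11

The word sits inside DET, which is inside NP, inside PP, inside NP, inside PP, inside NP, inside PP, inside NP, inside PP, inside NP, inside S — 11 brackets in all.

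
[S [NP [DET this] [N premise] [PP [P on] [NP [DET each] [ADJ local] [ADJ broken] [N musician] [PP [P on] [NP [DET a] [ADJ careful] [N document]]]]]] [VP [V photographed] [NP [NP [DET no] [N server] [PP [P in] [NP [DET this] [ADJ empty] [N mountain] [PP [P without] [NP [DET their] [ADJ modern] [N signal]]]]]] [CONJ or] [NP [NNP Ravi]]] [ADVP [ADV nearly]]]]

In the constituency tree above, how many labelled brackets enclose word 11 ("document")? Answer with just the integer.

The word sits inside N, which is inside NP, inside PP, inside NP, inside PP, inside NP, inside S — 7 brackets in all.

7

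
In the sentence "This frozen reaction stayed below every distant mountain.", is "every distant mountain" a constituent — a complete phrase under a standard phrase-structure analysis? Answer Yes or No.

Yes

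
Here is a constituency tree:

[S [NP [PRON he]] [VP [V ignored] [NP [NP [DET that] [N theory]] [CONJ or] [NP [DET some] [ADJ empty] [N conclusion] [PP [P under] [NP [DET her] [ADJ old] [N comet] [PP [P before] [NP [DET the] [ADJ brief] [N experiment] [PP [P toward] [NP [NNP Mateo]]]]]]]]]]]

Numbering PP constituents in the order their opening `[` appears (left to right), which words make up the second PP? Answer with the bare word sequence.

before the brief experiment toward Mateo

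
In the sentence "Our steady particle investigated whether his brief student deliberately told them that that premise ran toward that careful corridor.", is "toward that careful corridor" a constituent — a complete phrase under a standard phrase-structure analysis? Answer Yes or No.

The sequence corresponds to a single PP node — the prepositional phrase "toward that careful corridor".

Yes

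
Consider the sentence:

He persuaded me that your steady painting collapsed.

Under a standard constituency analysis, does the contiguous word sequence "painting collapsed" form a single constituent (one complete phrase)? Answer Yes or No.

No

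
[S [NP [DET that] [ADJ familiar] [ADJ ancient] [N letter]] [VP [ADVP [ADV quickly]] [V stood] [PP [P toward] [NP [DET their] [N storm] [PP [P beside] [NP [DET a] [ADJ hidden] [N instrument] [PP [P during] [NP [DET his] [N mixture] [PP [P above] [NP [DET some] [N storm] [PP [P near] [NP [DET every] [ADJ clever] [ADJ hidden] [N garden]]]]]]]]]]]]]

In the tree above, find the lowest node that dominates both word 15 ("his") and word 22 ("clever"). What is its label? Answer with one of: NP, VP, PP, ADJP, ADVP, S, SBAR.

Word 15 lies under S → VP → PP → NP → PP → NP → PP → NP → DET; word 22 lies under S → VP → PP → NP → PP → NP → PP → NP → PP → NP → PP → NP → ADJ. The lowest shared node is the NP.

NP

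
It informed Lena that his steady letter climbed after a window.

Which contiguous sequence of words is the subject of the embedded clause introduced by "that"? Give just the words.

In the embedded clause introduced by "that" the verb is "climbed"; the NP preceding it, "his steady letter", is the subject.

his steady letter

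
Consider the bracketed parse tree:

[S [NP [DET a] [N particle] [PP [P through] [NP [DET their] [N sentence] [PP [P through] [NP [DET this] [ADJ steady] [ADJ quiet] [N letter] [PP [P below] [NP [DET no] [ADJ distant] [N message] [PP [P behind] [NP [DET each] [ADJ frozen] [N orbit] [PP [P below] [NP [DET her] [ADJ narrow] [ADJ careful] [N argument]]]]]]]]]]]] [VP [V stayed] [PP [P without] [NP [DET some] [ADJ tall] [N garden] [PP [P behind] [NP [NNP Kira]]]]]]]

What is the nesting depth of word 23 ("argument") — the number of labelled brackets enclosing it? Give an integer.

Counting open brackets not yet closed at "argument": [S [NP [PP [NP [PP [NP [PP [NP [PP [NP [PP [NP [N = 13.

13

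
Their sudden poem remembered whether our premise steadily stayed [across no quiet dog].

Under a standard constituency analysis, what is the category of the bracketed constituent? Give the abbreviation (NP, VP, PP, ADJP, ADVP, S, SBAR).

PP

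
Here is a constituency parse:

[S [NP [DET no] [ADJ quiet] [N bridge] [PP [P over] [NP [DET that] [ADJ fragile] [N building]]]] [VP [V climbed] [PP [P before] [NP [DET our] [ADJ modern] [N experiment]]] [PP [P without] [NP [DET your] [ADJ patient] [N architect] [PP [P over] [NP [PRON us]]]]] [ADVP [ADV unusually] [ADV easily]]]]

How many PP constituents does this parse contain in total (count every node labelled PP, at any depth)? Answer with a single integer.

4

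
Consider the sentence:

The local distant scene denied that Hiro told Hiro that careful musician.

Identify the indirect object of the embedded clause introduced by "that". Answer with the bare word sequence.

"told" heads the VP of the embedded clause introduced by "that", and "Hiro" is its indirect object.

Hiro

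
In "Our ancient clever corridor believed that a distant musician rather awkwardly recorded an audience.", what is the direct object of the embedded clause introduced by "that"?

an audience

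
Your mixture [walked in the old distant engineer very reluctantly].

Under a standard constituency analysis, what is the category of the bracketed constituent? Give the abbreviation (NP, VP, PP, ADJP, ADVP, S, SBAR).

"walked" is the head of the bracketed span, so the span is a verb phrase: VP.

VP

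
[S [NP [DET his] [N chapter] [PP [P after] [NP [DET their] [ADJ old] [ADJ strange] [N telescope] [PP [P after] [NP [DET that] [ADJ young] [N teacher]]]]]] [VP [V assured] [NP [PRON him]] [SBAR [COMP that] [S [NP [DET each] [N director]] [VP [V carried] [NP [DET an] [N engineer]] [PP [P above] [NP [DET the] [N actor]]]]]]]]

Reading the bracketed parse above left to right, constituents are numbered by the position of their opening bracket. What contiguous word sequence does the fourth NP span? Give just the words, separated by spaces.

him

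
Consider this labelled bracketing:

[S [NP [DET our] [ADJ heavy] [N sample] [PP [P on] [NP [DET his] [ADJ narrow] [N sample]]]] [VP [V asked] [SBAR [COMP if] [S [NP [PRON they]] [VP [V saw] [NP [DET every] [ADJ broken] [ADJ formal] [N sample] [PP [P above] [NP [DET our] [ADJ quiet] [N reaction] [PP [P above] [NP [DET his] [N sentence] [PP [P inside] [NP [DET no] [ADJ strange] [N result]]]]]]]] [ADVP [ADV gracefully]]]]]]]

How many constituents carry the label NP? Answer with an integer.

Listing each NP by its span: [NP our heavy sample on his narrow sample]; [NP his narrow sample]; [NP they]; [NP every broken formal sample above our quiet reaction above his sentence inside no strange result]; [NP our quiet reaction above his sentence inside no strange result]; [NP his sentence inside no strange result] … — that makes 7.

7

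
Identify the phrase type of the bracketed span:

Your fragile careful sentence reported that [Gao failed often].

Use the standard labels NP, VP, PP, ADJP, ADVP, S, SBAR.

The span is built around the head "failed" — a clause (S).

S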